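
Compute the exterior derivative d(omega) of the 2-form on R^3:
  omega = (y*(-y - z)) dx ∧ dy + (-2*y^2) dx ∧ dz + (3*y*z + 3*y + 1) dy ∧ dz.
d(omega) = (3*y) dx ∧ dy ∧ dz

For a 2-form omega = sum_{i<j} g_{ij} dx_i ∧ dx_j, the exterior derivative is
  d(omega) = sum_{i<j} d(g_{ij}) ∧ dx_i ∧ dx_j = sum_{i<j, k} (∂g_{ij}/∂x_k) dx_k ∧ dx_i ∧ dx_j.
Expand each term, using dx_k ∧ dx_i ∧ dx_j = sgn(permutation) dx_{(a)} ∧ dx_{(b)} ∧ dx_{(c)} with (a < b < c) sorted:
  d(y*(-y - z)) includes (∂/∂z)(y*(-y - z)) dz = (-y) dz, which multiplied by dx ∧ dy gives (-y) dx ∧ dy ∧ dz
  d(-2*y^2) includes (∂/∂y)(-2*y^2) dy = (-4*y) dy, which multiplied by dx ∧ dz gives (4*y) dx ∧ dy ∧ dz
Collecting like 3-forms: d(omega) = (3*y) dx ∧ dy ∧ dz.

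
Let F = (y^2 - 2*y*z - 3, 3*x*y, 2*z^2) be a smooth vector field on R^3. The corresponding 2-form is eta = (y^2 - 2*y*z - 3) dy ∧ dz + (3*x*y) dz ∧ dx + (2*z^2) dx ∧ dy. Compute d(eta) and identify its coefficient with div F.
d(eta) = (3*x + 4*z) dx ∧ dy ∧ dz; div F = 3*x + 4*z

For a 2-form in R^3 of the form above, applying d gives a 3-form with coefficient ∂P/∂x + ∂Q/∂y + ∂R/∂z:
  ∂P/∂x = 0
  ∂Q/∂y = 3*x
  ∂R/∂z = 4*z
Sum = 3*x + 4*z, which is exactly div F.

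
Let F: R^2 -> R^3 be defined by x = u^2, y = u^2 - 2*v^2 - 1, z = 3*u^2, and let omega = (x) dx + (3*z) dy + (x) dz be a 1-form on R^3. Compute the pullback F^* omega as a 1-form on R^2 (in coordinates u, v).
F^* omega = (26*u^3) du + (-36*u^2*v) dv

Using F^*(f dg) = (f ∘ F) d(g ∘ F), substitute each coordinate x_i by F_i(u, v) in f_i, and replace dx_i by d F_i = (∂F_i/∂u) du + (∂F_i/∂v) dv.
  For the x component: f_1(F) = u^2; d F_1 = (2*u) du + (0) dv
  For the y component: f_2(F) = 9*u^2; d F_2 = (2*u) du + (-4*v) dv
  For the z component: f_3(F) = u^2; d F_3 = (6*u) du + (0) dv
Combining and collecting du, dv coefficients:
  coeff of du: 26*u^3
  coeff of dv: -36*u^2*v
F^* omega = (26*u^3) du + (-36*u^2*v) dv.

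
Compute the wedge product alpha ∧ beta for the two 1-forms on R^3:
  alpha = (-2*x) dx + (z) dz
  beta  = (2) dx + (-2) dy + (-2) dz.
alpha ∧ beta = (4*x) dx ∧ dy + (4*x - 2*z) dx ∧ dz + (2*z) dy ∧ dz

Distribute the wedge, using dx_i ∧ dx_j = -dx_j ∧ dx_i and dx_i ∧ dx_i = 0. For each pair (i, j) with i < j, the coefficient of dx_i ∧ dx_j in alpha ∧ beta is (alpha_i * beta_j - alpha_j * beta_i). Collecting: alpha ∧ beta = (4*x) dx ∧ dy + (4*x - 2*z) dx ∧ dz + (2*z) dy ∧ dz.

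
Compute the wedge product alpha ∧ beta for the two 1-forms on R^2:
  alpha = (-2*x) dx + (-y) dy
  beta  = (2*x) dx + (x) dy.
alpha ∧ beta = (2*x*(-x + y)) dx ∧ dy

Distribute the wedge, using dx_i ∧ dx_j = -dx_j ∧ dx_i and dx_i ∧ dx_i = 0. For each pair (i, j) with i < j, the coefficient of dx_i ∧ dx_j in alpha ∧ beta is (alpha_i * beta_j - alpha_j * beta_i). Collecting: alpha ∧ beta = (2*x*(-x + y)) dx ∧ dy.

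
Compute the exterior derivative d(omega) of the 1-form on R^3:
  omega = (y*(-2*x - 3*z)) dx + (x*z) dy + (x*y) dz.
d(omega) = (2*x + 4*z) dx ∧ dy + (4*y) dx ∧ dz

For a 1-form omega = sum_i f_i dx_i, the exterior derivative is
  d(omega) = sum_{i < j} (∂f_j/∂x_i - ∂f_i/∂x_j) dx_i ∧ dx_j.
  coefficient of dx ∧ dy: ∂f_2/∂x - ∂f_1/∂y = ∂(x*z)/∂x - ∂(y*(-2*x - 3*z))/∂y = 2*x + 4*z
  coefficient of dx ∧ dz: ∂f_3/∂x - ∂f_1/∂z = ∂(x*y)/∂x - ∂(y*(-2*x - 3*z))/∂z = 4*y
Assembling: d(omega) = (2*x + 4*z) dx ∧ dy + (4*y) dx ∧ dz.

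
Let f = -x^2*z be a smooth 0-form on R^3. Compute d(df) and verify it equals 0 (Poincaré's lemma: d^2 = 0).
d(df) = 0

Step 1: df = sum_i (∂f/∂x_i) dx_i = (-2*x*z) dx + (0) dy + (-x^2) dz.
Step 2: Apply d again. Using the 1-form formula, the coefficient of dx ∧ dy in d(df) is ∂^2 f/∂x ∂y - ∂^2 f/∂y ∂x = (0) - (0) = 0 (equality of mixed partials for smooth f).
Similarly for dx ∧ dz and dy ∧ dz — all coefficients vanish. So d(df) = 0.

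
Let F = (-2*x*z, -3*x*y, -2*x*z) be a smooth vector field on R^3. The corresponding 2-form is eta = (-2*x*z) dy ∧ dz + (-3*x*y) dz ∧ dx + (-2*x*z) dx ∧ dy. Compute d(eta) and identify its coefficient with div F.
d(eta) = (-5*x - 2*z) dx ∧ dy ∧ dz; div F = -5*x - 2*z

For a 2-form in R^3 of the form above, applying d gives a 3-form with coefficient ∂P/∂x + ∂Q/∂y + ∂R/∂z:
  ∂P/∂x = -2*z
  ∂Q/∂y = -3*x
  ∂R/∂z = -2*x
Sum = -5*x - 2*z, which is exactly div F.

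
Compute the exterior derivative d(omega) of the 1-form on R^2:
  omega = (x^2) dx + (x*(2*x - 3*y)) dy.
d(omega) = (4*x - 3*y) dx ∧ dy

For a 1-form omega = sum_i f_i dx_i, the exterior derivative is
  d(omega) = sum_{i < j} (∂f_j/∂x_i - ∂f_i/∂x_j) dx_i ∧ dx_j.
  coefficient of dx ∧ dy: ∂f_2/∂x - ∂f_1/∂y = ∂(x*(2*x - 3*y))/∂x - ∂(x^2)/∂y = 4*x - 3*y
Assembling: d(omega) = (4*x - 3*y) dx ∧ dy.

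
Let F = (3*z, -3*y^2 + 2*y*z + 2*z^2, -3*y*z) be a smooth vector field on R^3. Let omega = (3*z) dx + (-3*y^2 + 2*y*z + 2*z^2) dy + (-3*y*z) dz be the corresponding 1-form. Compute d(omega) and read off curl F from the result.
d(omega) = (-2*y - 7*z) dy ∧ dz + (3) dz ∧ dx + (0) dx ∧ dy; curl F = (-2*y - 7*z, 3, 0)

d omega = sum_{i<j} (∂f_j/∂x_i - ∂f_i/∂x_j) dx_i ∧ dx_j. Under the identification (dy ∧ dz, dz ∧ dx, dx ∧ dy) ↔ (e_x, e_y, e_z), the coefficients are exactly the components of curl F. Compute:
  ∂R/∂y - ∂Q/∂z = (-3*z) - (2*y + 4*z) = -2*y - 7*z
  ∂P/∂z - ∂R/∂x = (3) - (0) = 3
  ∂Q/∂x - ∂P/∂y = (0) - (0) = 0.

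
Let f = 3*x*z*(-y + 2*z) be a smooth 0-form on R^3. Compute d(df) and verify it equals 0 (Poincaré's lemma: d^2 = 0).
d(df) = 0

Step 1: df = sum_i (∂f/∂x_i) dx_i = (3*z*(-y + 2*z)) dx + (-3*x*z) dy + (3*x*(-y + 4*z)) dz.
Step 2: Apply d again. Using the 1-form formula, the coefficient of dx ∧ dy in d(df) is ∂^2 f/∂x ∂y - ∂^2 f/∂y ∂x = (-3*z) - (-3*z) = 0 (equality of mixed partials for smooth f).
Similarly for dx ∧ dz and dy ∧ dz — all coefficients vanish. So d(df) = 0.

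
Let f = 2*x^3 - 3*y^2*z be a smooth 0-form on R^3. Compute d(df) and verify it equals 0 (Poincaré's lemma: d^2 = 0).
d(df) = 0

Step 1: df = sum_i (∂f/∂x_i) dx_i = (6*x^2) dx + (-6*y*z) dy + (-3*y^2) dz.
Step 2: Apply d again. Using the 1-form formula, the coefficient of dx ∧ dy in d(df) is ∂^2 f/∂x ∂y - ∂^2 f/∂y ∂x = (0) - (0) = 0 (equality of mixed partials for smooth f).
Similarly for dx ∧ dz and dy ∧ dz — all coefficients vanish. So d(df) = 0.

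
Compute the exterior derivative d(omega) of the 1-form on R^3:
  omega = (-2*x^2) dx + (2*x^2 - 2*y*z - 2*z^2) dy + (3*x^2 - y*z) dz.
d(omega) = (4*x) dx ∧ dy + (6*x) dx ∧ dz + (2*y + 3*z) dy ∧ dz

For a 1-form omega = sum_i f_i dx_i, the exterior derivative is
  d(omega) = sum_{i < j} (∂f_j/∂x_i - ∂f_i/∂x_j) dx_i ∧ dx_j.
  coefficient of dx ∧ dy: ∂f_2/∂x - ∂f_1/∂y = ∂(2*x^2 - 2*y*z - 2*z^2)/∂x - ∂(-2*x^2)/∂y = 4*x
  coefficient of dx ∧ dz: ∂f_3/∂x - ∂f_1/∂z = ∂(3*x^2 - y*z)/∂x - ∂(-2*x^2)/∂z = 6*x
  coefficient of dy ∧ dz: ∂f_3/∂y - ∂f_2/∂z = ∂(3*x^2 - y*z)/∂y - ∂(2*x^2 - 2*y*z - 2*z^2)/∂z = 2*y + 3*z
Assembling: d(omega) = (4*x) dx ∧ dy + (6*x) dx ∧ dz + (2*y + 3*z) dy ∧ dz.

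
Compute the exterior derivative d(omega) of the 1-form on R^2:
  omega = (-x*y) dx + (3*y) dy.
d(omega) = (x) dx ∧ dy

For a 1-form omega = sum_i f_i dx_i, the exterior derivative is
  d(omega) = sum_{i < j} (∂f_j/∂x_i - ∂f_i/∂x_j) dx_i ∧ dx_j.
  coefficient of dx ∧ dy: ∂f_2/∂x - ∂f_1/∂y = ∂(3*y)/∂x - ∂(-x*y)/∂y = x
Assembling: d(omega) = (x) dx ∧ dy.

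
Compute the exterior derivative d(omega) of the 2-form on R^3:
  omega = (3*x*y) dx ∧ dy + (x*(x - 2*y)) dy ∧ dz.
d(omega) = (2*x - 2*y) dx ∧ dy ∧ dz

For a 2-form omega = sum_{i<j} g_{ij} dx_i ∧ dx_j, the exterior derivative is
  d(omega) = sum_{i<j} d(g_{ij}) ∧ dx_i ∧ dx_j = sum_{i<j, k} (∂g_{ij}/∂x_k) dx_k ∧ dx_i ∧ dx_j.
Expand each term, using dx_k ∧ dx_i ∧ dx_j = sgn(permutation) dx_{(a)} ∧ dx_{(b)} ∧ dx_{(c)} with (a < b < c) sorted:
  d(x*(x - 2*y)) includes (∂/∂x)(x*(x - 2*y)) dx = (2*x - 2*y) dx, which multiplied by dy ∧ dz gives (2*x - 2*y) dx ∧ dy ∧ dz
Collecting like 3-forms: d(omega) = (2*x - 2*y) dx ∧ dy ∧ dz.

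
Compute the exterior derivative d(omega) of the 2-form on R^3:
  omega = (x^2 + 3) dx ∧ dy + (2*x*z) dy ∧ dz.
d(omega) = (2*z) dx ∧ dy ∧ dz

For a 2-form omega = sum_{i<j} g_{ij} dx_i ∧ dx_j, the exterior derivative is
  d(omega) = sum_{i<j} d(g_{ij}) ∧ dx_i ∧ dx_j = sum_{i<j, k} (∂g_{ij}/∂x_k) dx_k ∧ dx_i ∧ dx_j.
Expand each term, using dx_k ∧ dx_i ∧ dx_j = sgn(permutation) dx_{(a)} ∧ dx_{(b)} ∧ dx_{(c)} with (a < b < c) sorted:
  d(2*x*z) includes (∂/∂x)(2*x*z) dx = (2*z) dx, which multiplied by dy ∧ dz gives (2*z) dx ∧ dy ∧ dz
Collecting like 3-forms: d(omega) = (2*z) dx ∧ dy ∧ dz.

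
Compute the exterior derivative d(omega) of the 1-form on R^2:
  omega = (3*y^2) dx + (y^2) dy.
d(omega) = (-6*y) dx ∧ dy

For a 1-form omega = sum_i f_i dx_i, the exterior derivative is
  d(omega) = sum_{i < j} (∂f_j/∂x_i - ∂f_i/∂x_j) dx_i ∧ dx_j.
  coefficient of dx ∧ dy: ∂f_2/∂x - ∂f_1/∂y = ∂(y^2)/∂x - ∂(3*y^2)/∂y = -6*y
Assembling: d(omega) = (-6*y) dx ∧ dy.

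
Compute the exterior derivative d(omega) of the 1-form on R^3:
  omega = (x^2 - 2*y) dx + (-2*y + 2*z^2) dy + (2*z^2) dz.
d(omega) = (2) dx ∧ dy + (-4*z) dy ∧ dz

For a 1-form omega = sum_i f_i dx_i, the exterior derivative is
  d(omega) = sum_{i < j} (∂f_j/∂x_i - ∂f_i/∂x_j) dx_i ∧ dx_j.
  coefficient of dx ∧ dy: ∂f_2/∂x - ∂f_1/∂y = ∂(-2*y + 2*z^2)/∂x - ∂(x^2 - 2*y)/∂y = 2
  coefficient of dy ∧ dz: ∂f_3/∂y - ∂f_2/∂z = ∂(2*z^2)/∂y - ∂(-2*y + 2*z^2)/∂z = -4*z
Assembling: d(omega) = (2) dx ∧ dy + (-4*z) dy ∧ dz.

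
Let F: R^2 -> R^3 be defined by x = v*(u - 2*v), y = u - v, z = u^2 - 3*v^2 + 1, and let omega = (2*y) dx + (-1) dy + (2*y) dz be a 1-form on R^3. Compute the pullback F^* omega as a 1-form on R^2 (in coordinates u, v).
F^* omega = (4*u^2 - 2*u*v - 2*v^2 - 1) du + (2*u^2 - 22*u*v + 20*v^2 + 1) dv

Using F^*(f dg) = (f ∘ F) d(g ∘ F), substitute each coordinate x_i by F_i(u, v) in f_i, and replace dx_i by d F_i = (∂F_i/∂u) du + (∂F_i/∂v) dv.
  For the x component: f_1(F) = 2*u - 2*v; d F_1 = (v) du + (u - 4*v) dv
  For the y component: f_2(F) = -1; d F_2 = (1) du + (-1) dv
  For the z component: f_3(F) = 2*u - 2*v; d F_3 = (2*u) du + (-6*v) dv
Combining and collecting du, dv coefficients:
  coeff of du: 4*u^2 - 2*u*v - 2*v^2 - 1
  coeff of dv: 2*u^2 - 22*u*v + 20*v^2 + 1
F^* omega = (4*u^2 - 2*u*v - 2*v^2 - 1) du + (2*u^2 - 22*u*v + 20*v^2 + 1) dv.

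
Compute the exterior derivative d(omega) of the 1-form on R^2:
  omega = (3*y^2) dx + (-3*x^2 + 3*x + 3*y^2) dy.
d(omega) = (-6*x - 6*y + 3) dx ∧ dy

For a 1-form omega = sum_i f_i dx_i, the exterior derivative is
  d(omega) = sum_{i < j} (∂f_j/∂x_i - ∂f_i/∂x_j) dx_i ∧ dx_j.
  coefficient of dx ∧ dy: ∂f_2/∂x - ∂f_1/∂y = ∂(-3*x^2 + 3*x + 3*y^2)/∂x - ∂(3*y^2)/∂y = -6*x - 6*y + 3
Assembling: d(omega) = (-6*x - 6*y + 3) dx ∧ dy.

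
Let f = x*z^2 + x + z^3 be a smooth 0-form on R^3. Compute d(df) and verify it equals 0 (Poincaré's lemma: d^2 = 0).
d(df) = 0

Step 1: df = sum_i (∂f/∂x_i) dx_i = (z^2 + 1) dx + (0) dy + (z*(2*x + 3*z)) dz.
Step 2: Apply d again. Using the 1-form formula, the coefficient of dx ∧ dy in d(df) is ∂^2 f/∂x ∂y - ∂^2 f/∂y ∂x = (0) - (0) = 0 (equality of mixed partials for smooth f).
Similarly for dx ∧ dz and dy ∧ dz — all coefficients vanish. So d(df) = 0.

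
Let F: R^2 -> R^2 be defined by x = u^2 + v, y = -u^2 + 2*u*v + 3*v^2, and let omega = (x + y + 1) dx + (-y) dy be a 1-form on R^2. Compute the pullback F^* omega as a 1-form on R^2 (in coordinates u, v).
F^* omega = (-2*u^3 + 10*u^2*v + 8*u*v^2 + 2*u*v + 2*u - 6*v^3) du + (2*u^3 + 2*u^2*v - 18*u*v^2 + 2*u*v - 18*v^3 + 3*v^2 + v + 1) dv

Using F^*(f dg) = (f ∘ F) d(g ∘ F), substitute each coordinate x_i by F_i(u, v) in f_i, and replace dx_i by d F_i = (∂F_i/∂u) du + (∂F_i/∂v) dv.
  For the x component: f_1(F) = 2*u*v + 3*v^2 + v + 1; d F_1 = (2*u) du + (1) dv
  For the y component: f_2(F) = u^2 - 2*u*v - 3*v^2; d F_2 = (-2*u + 2*v) du + (2*u + 6*v) dv
Combining and collecting du, dv coefficients:
  coeff of du: -2*u^3 + 10*u^2*v + 8*u*v^2 + 2*u*v + 2*u - 6*v^3
  coeff of dv: 2*u^3 + 2*u^2*v - 18*u*v^2 + 2*u*v - 18*v^3 + 3*v^2 + v + 1
F^* omega = (-2*u^3 + 10*u^2*v + 8*u*v^2 + 2*u*v + 2*u - 6*v^3) du + (2*u^3 + 2*u^2*v - 18*u*v^2 + 2*u*v - 18*v^3 + 3*v^2 + v + 1) dv.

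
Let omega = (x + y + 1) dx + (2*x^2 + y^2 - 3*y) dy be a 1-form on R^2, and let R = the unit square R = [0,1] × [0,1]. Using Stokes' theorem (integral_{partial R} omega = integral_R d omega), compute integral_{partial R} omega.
integral_(partial R) omega = 1

Stokes: integral_partial_R omega = integral_R d omega with d omega = (∂Q/∂x - ∂P/∂y) dx ∧ dy.
  ∂Q/∂x = 4*x
  ∂P/∂y = 1
  integrand = ∂Q/∂x - ∂P/∂y = 4*x - 1.
Integrating over R: integral_0^1 integral_0^1 (4*x - 1) dx dy = 1.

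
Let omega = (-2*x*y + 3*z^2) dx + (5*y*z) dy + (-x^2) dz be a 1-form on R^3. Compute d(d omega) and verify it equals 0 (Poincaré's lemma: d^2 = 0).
d(d omega) = 0

Step 1: d omega = sum_{i<j} (∂f_j/∂x_i - ∂f_i/∂x_j) dx_i ∧ dx_j:
  coeff of dx ∧ dy: 2*x
  coeff of dx ∧ dz: -2*x - 6*z
  coeff of dy ∧ dz: -5*y
Step 2: Apply d again to each 2-form coefficient. The only possible 3-form in R^3 is dx ∧ dy ∧ dz, with coefficient
  ∂(coeff of dy∧dz)/∂x - ∂(coeff of dx∧dz)/∂y + ∂(coeff of dx∧dy)/∂z
  = ∂/∂x (-5*y) - ∂/∂y (-2*x - 6*z) + ∂/∂z (2*x).
Each of these terms simplifies to sums of mixed partials that cancel in pairs. The result is 0 (by equality of mixed partials for smooth functions — Schwarz / Clairaut).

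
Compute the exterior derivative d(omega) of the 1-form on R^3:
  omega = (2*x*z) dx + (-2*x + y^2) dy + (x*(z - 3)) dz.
d(omega) = (-2) dx ∧ dy + (-2*x + z - 3) dx ∧ dz

For a 1-form omega = sum_i f_i dx_i, the exterior derivative is
  d(omega) = sum_{i < j} (∂f_j/∂x_i - ∂f_i/∂x_j) dx_i ∧ dx_j.
  coefficient of dx ∧ dy: ∂f_2/∂x - ∂f_1/∂y = ∂(-2*x + y^2)/∂x - ∂(2*x*z)/∂y = -2
  coefficient of dx ∧ dz: ∂f_3/∂x - ∂f_1/∂z = ∂(x*(z - 3))/∂x - ∂(2*x*z)/∂z = -2*x + z - 3
Assembling: d(omega) = (-2) dx ∧ dy + (-2*x + z - 3) dx ∧ dz.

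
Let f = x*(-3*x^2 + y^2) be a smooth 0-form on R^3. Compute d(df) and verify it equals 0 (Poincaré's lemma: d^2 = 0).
d(df) = 0

Step 1: df = sum_i (∂f/∂x_i) dx_i = (-9*x^2 + y^2) dx + (2*x*y) dy + (0) dz.
Step 2: Apply d again. Using the 1-form formula, the coefficient of dx ∧ dy in d(df) is ∂^2 f/∂x ∂y - ∂^2 f/∂y ∂x = (2*y) - (2*y) = 0 (equality of mixed partials for smooth f).
Similarly for dx ∧ dz and dy ∧ dz — all coefficients vanish. So d(df) = 0.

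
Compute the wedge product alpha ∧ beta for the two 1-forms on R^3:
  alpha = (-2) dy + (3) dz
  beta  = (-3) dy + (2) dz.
alpha ∧ beta = (5) dy ∧ dz

Distribute the wedge, using dx_i ∧ dx_j = -dx_j ∧ dx_i and dx_i ∧ dx_i = 0. For each pair (i, j) with i < j, the coefficient of dx_i ∧ dx_j in alpha ∧ beta is (alpha_i * beta_j - alpha_j * beta_i). Collecting: alpha ∧ beta = (5) dy ∧ dz.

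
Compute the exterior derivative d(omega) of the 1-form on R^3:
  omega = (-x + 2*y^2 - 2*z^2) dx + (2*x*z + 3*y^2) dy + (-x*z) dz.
d(omega) = (-4*y + 2*z) dx ∧ dy + (3*z) dx ∧ dz + (-2*x) dy ∧ dz

For a 1-form omega = sum_i f_i dx_i, the exterior derivative is
  d(omega) = sum_{i < j} (∂f_j/∂x_i - ∂f_i/∂x_j) dx_i ∧ dx_j.
  coefficient of dx ∧ dy: ∂f_2/∂x - ∂f_1/∂y = ∂(2*x*z + 3*y^2)/∂x - ∂(-x + 2*y^2 - 2*z^2)/∂y = -4*y + 2*z
  coefficient of dx ∧ dz: ∂f_3/∂x - ∂f_1/∂z = ∂(-x*z)/∂x - ∂(-x + 2*y^2 - 2*z^2)/∂z = 3*z
  coefficient of dy ∧ dz: ∂f_3/∂y - ∂f_2/∂z = ∂(-x*z)/∂y - ∂(2*x*z + 3*y^2)/∂z = -2*x
Assembling: d(omega) = (-4*y + 2*z) dx ∧ dy + (3*z) dx ∧ dz + (-2*x) dy ∧ dz.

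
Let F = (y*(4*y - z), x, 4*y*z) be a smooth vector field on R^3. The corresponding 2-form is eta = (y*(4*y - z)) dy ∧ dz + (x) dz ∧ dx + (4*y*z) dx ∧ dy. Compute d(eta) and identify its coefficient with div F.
d(eta) = (4*y) dx ∧ dy ∧ dz; div F = 4*y

For a 2-form in R^3 of the form above, applying d gives a 3-form with coefficient ∂P/∂x + ∂Q/∂y + ∂R/∂z:
  ∂P/∂x = 0
  ∂Q/∂y = 0
  ∂R/∂z = 4*y
Sum = 4*y, which is exactly div F.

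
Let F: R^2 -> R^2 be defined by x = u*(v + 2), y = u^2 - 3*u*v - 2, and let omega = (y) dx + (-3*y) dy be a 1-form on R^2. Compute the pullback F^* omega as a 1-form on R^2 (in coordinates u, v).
F^* omega = (-6*u^3 + 28*u^2*v + 2*u^2 - 30*u*v^2 - 6*u*v + 12*u - 20*v - 4) du + (10*u*(u^2 - 3*u*v - 2)) dv

Using F^*(f dg) = (f ∘ F) d(g ∘ F), substitute each coordinate x_i by F_i(u, v) in f_i, and replace dx_i by d F_i = (∂F_i/∂u) du + (∂F_i/∂v) dv.
  For the x component: f_1(F) = u^2 - 3*u*v - 2; d F_1 = (v + 2) du + (u) dv
  For the y component: f_2(F) = -3*u^2 + 9*u*v + 6; d F_2 = (2*u - 3*v) du + (-3*u) dv
Combining and collecting du, dv coefficients:
  coeff of du: -6*u^3 + 28*u^2*v + 2*u^2 - 30*u*v^2 - 6*u*v + 12*u - 20*v - 4
  coeff of dv: 10*u*(u^2 - 3*u*v - 2)
F^* omega = (-6*u^3 + 28*u^2*v + 2*u^2 - 30*u*v^2 - 6*u*v + 12*u - 20*v - 4) du + (10*u*(u^2 - 3*u*v - 2)) dv.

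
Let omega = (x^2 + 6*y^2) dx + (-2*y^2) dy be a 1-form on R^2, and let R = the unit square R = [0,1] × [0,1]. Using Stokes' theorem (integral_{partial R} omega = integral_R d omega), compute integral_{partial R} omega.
integral_(partial R) omega = -6

Stokes: integral_partial_R omega = integral_R d omega with d omega = (∂Q/∂x - ∂P/∂y) dx ∧ dy.
  ∂Q/∂x = 0
  ∂P/∂y = 12*y
  integrand = ∂Q/∂x - ∂P/∂y = -12*y.
Integrating over R: integral_0^1 integral_0^1 (-12*y) dx dy = -6.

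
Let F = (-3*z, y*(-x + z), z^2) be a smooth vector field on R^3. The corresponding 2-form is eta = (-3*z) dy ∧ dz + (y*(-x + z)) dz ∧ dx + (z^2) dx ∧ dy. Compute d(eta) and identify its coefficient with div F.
d(eta) = (-x + 3*z) dx ∧ dy ∧ dz; div F = -x + 3*z

For a 2-form in R^3 of the form above, applying d gives a 3-form with coefficient ∂P/∂x + ∂Q/∂y + ∂R/∂z:
  ∂P/∂x = 0
  ∂Q/∂y = -x + z
  ∂R/∂z = 2*z
Sum = -x + 3*z, which is exactly div F.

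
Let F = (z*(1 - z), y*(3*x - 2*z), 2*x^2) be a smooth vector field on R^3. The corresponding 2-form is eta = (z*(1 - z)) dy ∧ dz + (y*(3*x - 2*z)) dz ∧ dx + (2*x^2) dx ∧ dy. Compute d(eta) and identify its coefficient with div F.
d(eta) = (3*x - 2*z) dx ∧ dy ∧ dz; div F = 3*x - 2*z

For a 2-form in R^3 of the form above, applying d gives a 3-form with coefficient ∂P/∂x + ∂Q/∂y + ∂R/∂z:
  ∂P/∂x = 0
  ∂Q/∂y = 3*x - 2*z
  ∂R/∂z = 0
Sum = 3*x - 2*z, which is exactly div F.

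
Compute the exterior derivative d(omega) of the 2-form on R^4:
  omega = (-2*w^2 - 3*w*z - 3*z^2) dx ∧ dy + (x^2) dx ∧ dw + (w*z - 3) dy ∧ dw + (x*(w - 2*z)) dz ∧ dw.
d(omega) = (-3*w - 6*z) dx ∧ dy ∧ dz + (-4*w - 3*z) dx ∧ dy ∧ dw + (-w) dy ∧ dz ∧ dw + (w - 2*z) dx ∧ dz ∧ dw

For a 2-form omega = sum_{i<j} g_{ij} dx_i ∧ dx_j, the exterior derivative is
  d(omega) = sum_{i<j} d(g_{ij}) ∧ dx_i ∧ dx_j = sum_{i<j, k} (∂g_{ij}/∂x_k) dx_k ∧ dx_i ∧ dx_j.
Expand each term, using dx_k ∧ dx_i ∧ dx_j = sgn(permutation) dx_{(a)} ∧ dx_{(b)} ∧ dx_{(c)} with (a < b < c) sorted:
  d(-2*w^2 - 3*w*z - 3*z^2) includes (∂/∂z)(-2*w^2 - 3*w*z - 3*z^2) dz = (-3*w - 6*z) dz, which multiplied by dx ∧ dy gives (-3*w - 6*z) dx ∧ dy ∧ dz
  d(-2*w^2 - 3*w*z - 3*z^2) includes (∂/∂w)(-2*w^2 - 3*w*z - 3*z^2) dw = (-4*w - 3*z) dw, which multiplied by dx ∧ dy gives (-4*w - 3*z) dx ∧ dy ∧ dw
  d(w*z - 3) includes (∂/∂z)(w*z - 3) dz = (w) dz, which multiplied by dy ∧ dw gives (-w) dy ∧ dz ∧ dw
  d(x*(w - 2*z)) includes (∂/∂x)(x*(w - 2*z)) dx = (w - 2*z) dx, which multiplied by dz ∧ dw gives (w - 2*z) dx ∧ dz ∧ dw
Collecting like 3-forms: d(omega) = (-3*w - 6*z) dx ∧ dy ∧ dz + (-4*w - 3*z) dx ∧ dy ∧ dw + (-w) dy ∧ dz ∧ dw + (w - 2*z) dx ∧ dz ∧ dw.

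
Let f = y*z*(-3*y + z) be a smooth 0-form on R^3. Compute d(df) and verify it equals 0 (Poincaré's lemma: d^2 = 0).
d(df) = 0

Step 1: df = sum_i (∂f/∂x_i) dx_i = (0) dx + (z*(-6*y + z)) dy + (y*(-3*y + 2*z)) dz.
Step 2: Apply d again. Using the 1-form formula, the coefficient of dx ∧ dy in d(df) is ∂^2 f/∂x ∂y - ∂^2 f/∂y ∂x = (0) - (0) = 0 (equality of mixed partials for smooth f).
Similarly for dx ∧ dz and dy ∧ dz — all coefficients vanish. So d(df) = 0.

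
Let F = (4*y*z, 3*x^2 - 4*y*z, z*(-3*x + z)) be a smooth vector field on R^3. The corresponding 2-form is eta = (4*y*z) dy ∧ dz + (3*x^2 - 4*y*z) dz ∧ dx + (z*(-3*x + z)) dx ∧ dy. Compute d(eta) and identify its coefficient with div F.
d(eta) = (-3*x - 2*z) dx ∧ dy ∧ dz; div F = -3*x - 2*z

For a 2-form in R^3 of the form above, applying d gives a 3-form with coefficient ∂P/∂x + ∂Q/∂y + ∂R/∂z:
  ∂P/∂x = 0
  ∂Q/∂y = -4*z
  ∂R/∂z = -3*x + 2*z
Sum = -3*x - 2*z, which is exactly div F.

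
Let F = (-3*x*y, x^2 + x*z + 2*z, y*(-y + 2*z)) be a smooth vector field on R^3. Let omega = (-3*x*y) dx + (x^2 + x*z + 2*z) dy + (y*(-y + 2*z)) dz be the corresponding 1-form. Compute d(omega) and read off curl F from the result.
d(omega) = (-x - 2*y + 2*z - 2) dy ∧ dz + (0) dz ∧ dx + (5*x + z) dx ∧ dy; curl F = (-x - 2*y + 2*z - 2, 0, 5*x + z)

d omega = sum_{i<j} (∂f_j/∂x_i - ∂f_i/∂x_j) dx_i ∧ dx_j. Under the identification (dy ∧ dz, dz ∧ dx, dx ∧ dy) ↔ (e_x, e_y, e_z), the coefficients are exactly the components of curl F. Compute:
  ∂R/∂y - ∂Q/∂z = (-2*y + 2*z) - (x + 2) = -x - 2*y + 2*z - 2
  ∂P/∂z - ∂R/∂x = (0) - (0) = 0
  ∂Q/∂x - ∂P/∂y = (2*x + z) - (-3*x) = 5*x + z.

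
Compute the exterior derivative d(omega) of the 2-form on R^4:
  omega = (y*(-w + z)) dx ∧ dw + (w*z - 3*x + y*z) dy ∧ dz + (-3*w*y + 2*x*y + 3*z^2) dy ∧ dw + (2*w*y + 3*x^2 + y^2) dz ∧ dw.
d(omega) = (w + 2*y - z) dx ∧ dy ∧ dw + (6*x - y) dx ∧ dz ∧ dw + (-3) dx ∧ dy ∧ dz + (2*w + 2*y - 5*z) dy ∧ dz ∧ dw

For a 2-form omega = sum_{i<j} g_{ij} dx_i ∧ dx_j, the exterior derivative is
  d(omega) = sum_{i<j} d(g_{ij}) ∧ dx_i ∧ dx_j = sum_{i<j, k} (∂g_{ij}/∂x_k) dx_k ∧ dx_i ∧ dx_j.
Expand each term, using dx_k ∧ dx_i ∧ dx_j = sgn(permutation) dx_{(a)} ∧ dx_{(b)} ∧ dx_{(c)} with (a < b < c) sorted:
  d(y*(-w + z)) includes (∂/∂y)(y*(-w + z)) dy = (-w + z) dy, which multiplied by dx ∧ dw gives (w - z) dx ∧ dy ∧ dw
  d(y*(-w + z)) includes (∂/∂z)(y*(-w + z)) dz = (y) dz, which multiplied by dx ∧ dw gives (-y) dx ∧ dz ∧ dw
  d(w*z - 3*x + y*z) includes (∂/∂x)(w*z - 3*x + y*z) dx = (-3) dx, which multiplied by dy ∧ dz gives (-3) dx ∧ dy ∧ dz
  d(w*z - 3*x + y*z) includes (∂/∂w)(w*z - 3*x + y*z) dw = (z) dw, which multiplied by dy ∧ dz gives (z) dy ∧ dz ∧ dw
  d(-3*w*y + 2*x*y + 3*z^2) includes (∂/∂x)(-3*w*y + 2*x*y + 3*z^2) dx = (2*y) dx, which multiplied by dy ∧ dw gives (2*y) dx ∧ dy ∧ dw
  d(-3*w*y + 2*x*y + 3*z^2) includes (∂/∂z)(-3*w*y + 2*x*y + 3*z^2) dz = (6*z) dz, which multiplied by dy ∧ dw gives (-6*z) dy ∧ dz ∧ dw
  d(2*w*y + 3*x^2 + y^2) includes (∂/∂x)(2*w*y + 3*x^2 + y^2) dx = (6*x) dx, which multiplied by dz ∧ dw gives (6*x) dx ∧ dz ∧ dw
  d(2*w*y + 3*x^2 + y^2) includes (∂/∂y)(2*w*y + 3*x^2 + y^2) dy = (2*w + 2*y) dy, which multiplied by dz ∧ dw gives (2*w + 2*y) dy ∧ dz ∧ dw
Collecting like 3-forms: d(omega) = (w + 2*y - z) dx ∧ dy ∧ dw + (6*x - y) dx ∧ dz ∧ dw + (-3) dx ∧ dy ∧ dz + (2*w + 2*y - 5*z) dy ∧ dz ∧ dw.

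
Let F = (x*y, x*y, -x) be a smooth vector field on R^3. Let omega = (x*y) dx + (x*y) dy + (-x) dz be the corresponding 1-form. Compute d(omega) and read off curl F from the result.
d(omega) = (0) dy ∧ dz + (1) dz ∧ dx + (-x + y) dx ∧ dy; curl F = (0, 1, -x + y)

d omega = sum_{i<j} (∂f_j/∂x_i - ∂f_i/∂x_j) dx_i ∧ dx_j. Under the identification (dy ∧ dz, dz ∧ dx, dx ∧ dy) ↔ (e_x, e_y, e_z), the coefficients are exactly the components of curl F. Compute:
  ∂R/∂y - ∂Q/∂z = (0) - (0) = 0
  ∂P/∂z - ∂R/∂x = (0) - (-1) = 1
  ∂Q/∂x - ∂P/∂y = (y) - (x) = -x + y.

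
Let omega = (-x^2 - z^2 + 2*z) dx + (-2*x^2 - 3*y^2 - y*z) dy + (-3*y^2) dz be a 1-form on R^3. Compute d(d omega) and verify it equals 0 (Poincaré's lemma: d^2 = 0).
d(d omega) = 0

Step 1: d omega = sum_{i<j} (∂f_j/∂x_i - ∂f_i/∂x_j) dx_i ∧ dx_j:
  coeff of dx ∧ dy: -4*x
  coeff of dx ∧ dz: 2*z - 2
  coeff of dy ∧ dz: -5*y
Step 2: Apply d again to each 2-form coefficient. The only possible 3-form in R^3 is dx ∧ dy ∧ dz, with coefficient
  ∂(coeff of dy∧dz)/∂x - ∂(coeff of dx∧dz)/∂y + ∂(coeff of dx∧dy)/∂z
  = ∂/∂x (-5*y) - ∂/∂y (2*z - 2) + ∂/∂z (-4*x).
Each of these terms simplifies to sums of mixed partials that cancel in pairs. The result is 0 (by equality of mixed partials for smooth functions — Schwarz / Clairaut).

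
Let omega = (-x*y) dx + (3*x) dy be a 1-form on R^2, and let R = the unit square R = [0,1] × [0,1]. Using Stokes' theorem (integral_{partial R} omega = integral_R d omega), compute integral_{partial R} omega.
integral_(partial R) omega = 7/2

Stokes: integral_partial_R omega = integral_R d omega with d omega = (∂Q/∂x - ∂P/∂y) dx ∧ dy.
  ∂Q/∂x = 3
  ∂P/∂y = -x
  integrand = ∂Q/∂x - ∂P/∂y = x + 3.
Integrating over R: integral_0^1 integral_0^1 (x + 3) dx dy = 7/2.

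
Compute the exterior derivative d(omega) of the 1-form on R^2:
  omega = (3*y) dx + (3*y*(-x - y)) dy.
d(omega) = (-3*y - 3) dx ∧ dy

For a 1-form omega = sum_i f_i dx_i, the exterior derivative is
  d(omega) = sum_{i < j} (∂f_j/∂x_i - ∂f_i/∂x_j) dx_i ∧ dx_j.
  coefficient of dx ∧ dy: ∂f_2/∂x - ∂f_1/∂y = ∂(3*y*(-x - y))/∂x - ∂(3*y)/∂y = -3*y - 3
Assembling: d(omega) = (-3*y - 3) dx ∧ dy.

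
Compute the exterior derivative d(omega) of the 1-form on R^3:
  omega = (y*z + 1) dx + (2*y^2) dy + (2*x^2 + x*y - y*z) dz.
d(omega) = (-z) dx ∧ dy + (4*x) dx ∧ dz + (x - z) dy ∧ dz

For a 1-form omega = sum_i f_i dx_i, the exterior derivative is
  d(omega) = sum_{i < j} (∂f_j/∂x_i - ∂f_i/∂x_j) dx_i ∧ dx_j.
  coefficient of dx ∧ dy: ∂f_2/∂x - ∂f_1/∂y = ∂(2*y^2)/∂x - ∂(y*z + 1)/∂y = -z
  coefficient of dx ∧ dz: ∂f_3/∂x - ∂f_1/∂z = ∂(2*x^2 + x*y - y*z)/∂x - ∂(y*z + 1)/∂z = 4*x
  coefficient of dy ∧ dz: ∂f_3/∂y - ∂f_2/∂z = ∂(2*x^2 + x*y - y*z)/∂y - ∂(2*y^2)/∂z = x - z
Assembling: d(omega) = (-z) dx ∧ dy + (4*x) dx ∧ dz + (x - z) dy ∧ dz.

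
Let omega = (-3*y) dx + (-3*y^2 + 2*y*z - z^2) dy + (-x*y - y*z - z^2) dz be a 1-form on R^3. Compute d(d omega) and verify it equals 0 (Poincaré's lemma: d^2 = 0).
d(d omega) = 0

Step 1: d omega = sum_{i<j} (∂f_j/∂x_i - ∂f_i/∂x_j) dx_i ∧ dx_j:
  coeff of dx ∧ dy: 3
  coeff of dx ∧ dz: -y
  coeff of dy ∧ dz: -x - 2*y + z
Step 2: Apply d again to each 2-form coefficient. The only possible 3-form in R^3 is dx ∧ dy ∧ dz, with coefficient
  ∂(coeff of dy∧dz)/∂x - ∂(coeff of dx∧dz)/∂y + ∂(coeff of dx∧dy)/∂z
  = ∂/∂x (-x - 2*y + z) - ∂/∂y (-y) + ∂/∂z (3).
Each of these terms simplifies to sums of mixed partials that cancel in pairs. The result is 0 (by equality of mixed partials for smooth functions — Schwarz / Clairaut).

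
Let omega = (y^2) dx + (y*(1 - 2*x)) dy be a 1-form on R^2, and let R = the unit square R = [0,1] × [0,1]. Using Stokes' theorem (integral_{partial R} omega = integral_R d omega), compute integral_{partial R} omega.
integral_(partial R) omega = -2

Stokes: integral_partial_R omega = integral_R d omega with d omega = (∂Q/∂x - ∂P/∂y) dx ∧ dy.
  ∂Q/∂x = -2*y
  ∂P/∂y = 2*y
  integrand = ∂Q/∂x - ∂P/∂y = -4*y.
Integrating over R: integral_0^1 integral_0^1 (-4*y) dx dy = -2.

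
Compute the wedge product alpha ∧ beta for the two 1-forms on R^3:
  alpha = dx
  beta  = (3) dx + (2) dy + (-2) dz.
alpha ∧ beta = (2) dx ∧ dy + (-2) dx ∧ dz

Distribute the wedge, using dx_i ∧ dx_j = -dx_j ∧ dx_i and dx_i ∧ dx_i = 0. For each pair (i, j) with i < j, the coefficient of dx_i ∧ dx_j in alpha ∧ beta is (alpha_i * beta_j - alpha_j * beta_i). Collecting: alpha ∧ beta = (2) dx ∧ dy + (-2) dx ∧ dz.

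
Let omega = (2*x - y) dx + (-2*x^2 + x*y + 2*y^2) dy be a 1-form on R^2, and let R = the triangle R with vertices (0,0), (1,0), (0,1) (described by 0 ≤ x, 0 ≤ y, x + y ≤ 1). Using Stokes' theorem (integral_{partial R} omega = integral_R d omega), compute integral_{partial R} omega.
integral_(partial R) omega = 0

Stokes: integral_partial_R omega = integral_R d omega with d omega = (∂Q/∂x - ∂P/∂y) dx ∧ dy.
  ∂Q/∂x = -4*x + y
  ∂P/∂y = -1
  integrand = ∂Q/∂x - ∂P/∂y = -4*x + y + 1.
Integrating over R: integral_0^1 integral_0^{1-x} (-4*x + y + 1) dy dx = 0.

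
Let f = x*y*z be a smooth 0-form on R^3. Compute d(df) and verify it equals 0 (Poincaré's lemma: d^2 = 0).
d(df) = 0

Step 1: df = sum_i (∂f/∂x_i) dx_i = (y*z) dx + (x*z) dy + (x*y) dz.
Step 2: Apply d again. Using the 1-form formula, the coefficient of dx ∧ dy in d(df) is ∂^2 f/∂x ∂y - ∂^2 f/∂y ∂x = (z) - (z) = 0 (equality of mixed partials for smooth f).
Similarly for dx ∧ dz and dy ∧ dz — all coefficients vanish. So d(df) = 0.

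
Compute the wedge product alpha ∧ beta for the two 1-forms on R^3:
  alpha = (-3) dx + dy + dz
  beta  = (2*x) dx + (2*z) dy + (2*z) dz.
alpha ∧ beta = (-2*x - 6*z) dx ∧ dy + (-2*x - 6*z) dx ∧ dz

Distribute the wedge, using dx_i ∧ dx_j = -dx_j ∧ dx_i and dx_i ∧ dx_i = 0. For each pair (i, j) with i < j, the coefficient of dx_i ∧ dx_j in alpha ∧ beta is (alpha_i * beta_j - alpha_j * beta_i). Collecting: alpha ∧ beta = (-2*x - 6*z) dx ∧ dy + (-2*x - 6*z) dx ∧ dz.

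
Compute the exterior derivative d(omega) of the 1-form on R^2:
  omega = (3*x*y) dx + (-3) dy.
d(omega) = (-3*x) dx ∧ dy

For a 1-form omega = sum_i f_i dx_i, the exterior derivative is
  d(omega) = sum_{i < j} (∂f_j/∂x_i - ∂f_i/∂x_j) dx_i ∧ dx_j.
  coefficient of dx ∧ dy: ∂f_2/∂x - ∂f_1/∂y = ∂(-3)/∂x - ∂(3*x*y)/∂y = -3*x
Assembling: d(omega) = (-3*x) dx ∧ dy.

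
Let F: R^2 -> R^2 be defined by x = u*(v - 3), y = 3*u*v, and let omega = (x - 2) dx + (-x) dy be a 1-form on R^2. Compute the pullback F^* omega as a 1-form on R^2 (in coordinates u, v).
F^* omega = (-2*u*v^2 + 3*u*v + 9*u - 2*v + 6) du + (2*u*(-u*v + 3*u - 1)) dv

Using F^*(f dg) = (f ∘ F) d(g ∘ F), substitute each coordinate x_i by F_i(u, v) in f_i, and replace dx_i by d F_i = (∂F_i/∂u) du + (∂F_i/∂v) dv.
  For the x component: f_1(F) = u*v - 3*u - 2; d F_1 = (v - 3) du + (u) dv
  For the y component: f_2(F) = u*(3 - v); d F_2 = (3*v) du + (3*u) dv
Combining and collecting du, dv coefficients:
  coeff of du: -2*u*v^2 + 3*u*v + 9*u - 2*v + 6
  coeff of dv: 2*u*(-u*v + 3*u - 1)
F^* omega = (-2*u*v^2 + 3*u*v + 9*u - 2*v + 6) du + (2*u*(-u*v + 3*u - 1)) dv.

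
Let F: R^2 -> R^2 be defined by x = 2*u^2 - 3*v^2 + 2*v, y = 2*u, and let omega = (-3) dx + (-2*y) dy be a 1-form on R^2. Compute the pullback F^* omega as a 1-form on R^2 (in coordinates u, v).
F^* omega = (-20*u) du + (18*v - 6) dv

Using F^*(f dg) = (f ∘ F) d(g ∘ F), substitute each coordinate x_i by F_i(u, v) in f_i, and replace dx_i by d F_i = (∂F_i/∂u) du + (∂F_i/∂v) dv.
  For the x component: f_1(F) = -3; d F_1 = (4*u) du + (2 - 6*v) dv
  For the y component: f_2(F) = -4*u; d F_2 = (2) du + (0) dv
Combining and collecting du, dv coefficients:
  coeff of du: -20*u
  coeff of dv: 18*v - 6
F^* omega = (-20*u) du + (18*v - 6) dv.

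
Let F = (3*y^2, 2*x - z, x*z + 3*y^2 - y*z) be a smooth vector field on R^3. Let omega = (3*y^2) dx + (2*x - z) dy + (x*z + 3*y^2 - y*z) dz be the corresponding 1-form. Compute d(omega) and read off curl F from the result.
d(omega) = (6*y - z + 1) dy ∧ dz + (-z) dz ∧ dx + (2 - 6*y) dx ∧ dy; curl F = (6*y - z + 1, -z, 2 - 6*y)

d omega = sum_{i<j} (∂f_j/∂x_i - ∂f_i/∂x_j) dx_i ∧ dx_j. Under the identification (dy ∧ dz, dz ∧ dx, dx ∧ dy) ↔ (e_x, e_y, e_z), the coefficients are exactly the components of curl F. Compute:
  ∂R/∂y - ∂Q/∂z = (6*y - z) - (-1) = 6*y - z + 1
  ∂P/∂z - ∂R/∂x = (0) - (z) = -z
  ∂Q/∂x - ∂P/∂y = (2) - (6*y) = 2 - 6*y.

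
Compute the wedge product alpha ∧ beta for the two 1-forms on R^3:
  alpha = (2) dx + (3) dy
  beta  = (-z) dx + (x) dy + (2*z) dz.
alpha ∧ beta = (2*x + 3*z) dx ∧ dy + (4*z) dx ∧ dz + (6*z) dy ∧ dz

Distribute the wedge, using dx_i ∧ dx_j = -dx_j ∧ dx_i and dx_i ∧ dx_i = 0. For each pair (i, j) with i < j, the coefficient of dx_i ∧ dx_j in alpha ∧ beta is (alpha_i * beta_j - alpha_j * beta_i). Collecting: alpha ∧ beta = (2*x + 3*z) dx ∧ dy + (4*z) dx ∧ dz + (6*z) dy ∧ dz.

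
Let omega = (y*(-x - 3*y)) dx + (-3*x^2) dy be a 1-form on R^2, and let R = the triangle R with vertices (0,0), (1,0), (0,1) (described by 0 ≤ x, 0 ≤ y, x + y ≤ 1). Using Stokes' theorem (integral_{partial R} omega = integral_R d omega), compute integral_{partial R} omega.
integral_(partial R) omega = 1/6

Stokes: integral_partial_R omega = integral_R d omega with d omega = (∂Q/∂x - ∂P/∂y) dx ∧ dy.
  ∂Q/∂x = -6*x
  ∂P/∂y = -x - 6*y
  integrand = ∂Q/∂x - ∂P/∂y = -5*x + 6*y.
Integrating over R: integral_0^1 integral_0^{1-x} (-5*x + 6*y) dy dx = 1/6.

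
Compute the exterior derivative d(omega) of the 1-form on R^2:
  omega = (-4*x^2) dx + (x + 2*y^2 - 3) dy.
d(omega) = (1) dx ∧ dy

For a 1-form omega = sum_i f_i dx_i, the exterior derivative is
  d(omega) = sum_{i < j} (∂f_j/∂x_i - ∂f_i/∂x_j) dx_i ∧ dx_j.
  coefficient of dx ∧ dy: ∂f_2/∂x - ∂f_1/∂y = ∂(x + 2*y^2 - 3)/∂x - ∂(-4*x^2)/∂y = 1
Assembling: d(omega) = (1) dx ∧ dy.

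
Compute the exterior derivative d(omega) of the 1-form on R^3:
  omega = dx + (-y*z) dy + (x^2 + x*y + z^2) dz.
d(omega) = (2*x + y) dx ∧ dz + (x + y) dy ∧ dz

For a 1-form omega = sum_i f_i dx_i, the exterior derivative is
  d(omega) = sum_{i < j} (∂f_j/∂x_i - ∂f_i/∂x_j) dx_i ∧ dx_j.
  coefficient of dx ∧ dz: ∂f_3/∂x - ∂f_1/∂z = ∂(x^2 + x*y + z^2)/∂x - ∂(1)/∂z = 2*x + y
  coefficient of dy ∧ dz: ∂f_3/∂y - ∂f_2/∂z = ∂(x^2 + x*y + z^2)/∂y - ∂(-y*z)/∂z = x + y
Assembling: d(omega) = (2*x + y) dx ∧ dz + (x + y) dy ∧ dz.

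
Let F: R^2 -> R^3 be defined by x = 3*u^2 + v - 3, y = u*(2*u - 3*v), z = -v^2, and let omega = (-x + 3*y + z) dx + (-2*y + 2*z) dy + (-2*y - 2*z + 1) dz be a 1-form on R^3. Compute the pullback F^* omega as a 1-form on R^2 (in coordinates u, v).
F^* omega = (2*u^3 - 18*u^2*v - 32*u*v^2 - 6*u*v + 18*u + 6*v^3) du + (12*u^3 - 10*u^2*v + 3*u^2 - 6*u*v^2 - 9*u*v - 4*v^3 - v^2 - 3*v + 3) dv

Using F^*(f dg) = (f ∘ F) d(g ∘ F), substitute each coordinate x_i by F_i(u, v) in f_i, and replace dx_i by d F_i = (∂F_i/∂u) du + (∂F_i/∂v) dv.
  For the x component: f_1(F) = 3*u^2 - 9*u*v - v^2 - v + 3; d F_1 = (6*u) du + (1) dv
  For the y component: f_2(F) = -4*u^2 + 6*u*v - 2*v^2; d F_2 = (4*u - 3*v) du + (-3*u) dv
  For the z component: f_3(F) = -4*u^2 + 6*u*v + 2*v^2 + 1; d F_3 = (0) du + (-2*v) dv
Combining and collecting du, dv coefficients:
  coeff of du: 2*u^3 - 18*u^2*v - 32*u*v^2 - 6*u*v + 18*u + 6*v^3
  coeff of dv: 12*u^3 - 10*u^2*v + 3*u^2 - 6*u*v^2 - 9*u*v - 4*v^3 - v^2 - 3*v + 3
F^* omega = (2*u^3 - 18*u^2*v - 32*u*v^2 - 6*u*v + 18*u + 6*v^3) du + (12*u^3 - 10*u^2*v + 3*u^2 - 6*u*v^2 - 9*u*v - 4*v^3 - v^2 - 3*v + 3) dv.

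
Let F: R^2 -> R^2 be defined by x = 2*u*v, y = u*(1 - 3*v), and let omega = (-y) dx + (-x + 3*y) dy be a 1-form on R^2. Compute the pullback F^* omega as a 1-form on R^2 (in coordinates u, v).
F^* omega = (u*(39*v^2 - 22*v + 3)) du + (u^2*(39*v - 11)) dv

Using F^*(f dg) = (f ∘ F) d(g ∘ F), substitute each coordinate x_i by F_i(u, v) in f_i, and replace dx_i by d F_i = (∂F_i/∂u) du + (∂F_i/∂v) dv.
  For the x component: f_1(F) = u*(3*v - 1); d F_1 = (2*v) du + (2*u) dv
  For the y component: f_2(F) = u*(3 - 11*v); d F_2 = (1 - 3*v) du + (-3*u) dv
Combining and collecting du, dv coefficients:
  coeff of du: u*(39*v^2 - 22*v + 3)
  coeff of dv: u^2*(39*v - 11)
F^* omega = (u*(39*v^2 - 22*v + 3)) du + (u^2*(39*v - 11)) dv.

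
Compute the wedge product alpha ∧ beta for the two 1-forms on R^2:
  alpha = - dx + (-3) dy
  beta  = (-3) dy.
alpha ∧ beta = (3) dx ∧ dy

Distribute the wedge, using dx_i ∧ dx_j = -dx_j ∧ dx_i and dx_i ∧ dx_i = 0. For each pair (i, j) with i < j, the coefficient of dx_i ∧ dx_j in alpha ∧ beta is (alpha_i * beta_j - alpha_j * beta_i). Collecting: alpha ∧ beta = (3) dx ∧ dy.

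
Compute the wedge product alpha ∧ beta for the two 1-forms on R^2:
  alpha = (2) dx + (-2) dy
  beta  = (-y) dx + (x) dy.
alpha ∧ beta = (2*x - 2*y) dx ∧ dy

Distribute the wedge, using dx_i ∧ dx_j = -dx_j ∧ dx_i and dx_i ∧ dx_i = 0. For each pair (i, j) with i < j, the coefficient of dx_i ∧ dx_j in alpha ∧ beta is (alpha_i * beta_j - alpha_j * beta_i). Collecting: alpha ∧ beta = (2*x - 2*y) dx ∧ dy.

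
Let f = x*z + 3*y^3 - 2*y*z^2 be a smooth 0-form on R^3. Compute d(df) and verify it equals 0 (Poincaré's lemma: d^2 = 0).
d(df) = 0

Step 1: df = sum_i (∂f/∂x_i) dx_i = (z) dx + (9*y^2 - 2*z^2) dy + (x - 4*y*z) dz.
Step 2: Apply d again. Using the 1-form formula, the coefficient of dx ∧ dy in d(df) is ∂^2 f/∂x ∂y - ∂^2 f/∂y ∂x = (0) - (0) = 0 (equality of mixed partials for smooth f).
Similarly for dx ∧ dz and dy ∧ dz — all coefficients vanish. So d(df) = 0.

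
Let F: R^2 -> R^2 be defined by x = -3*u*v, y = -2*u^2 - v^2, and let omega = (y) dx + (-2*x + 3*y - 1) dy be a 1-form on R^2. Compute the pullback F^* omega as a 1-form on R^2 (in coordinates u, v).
F^* omega = (24*u^3 - 18*u^2*v + 12*u*v^2 + 4*u + 3*v^3) du + (6*u^3 + 12*u^2*v - 9*u*v^2 + 6*v^3 + 2*v) dv

Using F^*(f dg) = (f ∘ F) d(g ∘ F), substitute each coordinate x_i by F_i(u, v) in f_i, and replace dx_i by d F_i = (∂F_i/∂u) du + (∂F_i/∂v) dv.
  For the x component: f_1(F) = -2*u^2 - v^2; d F_1 = (-3*v) du + (-3*u) dv
  For the y component: f_2(F) = -6*u^2 + 6*u*v - 3*v^2 - 1; d F_2 = (-4*u) du + (-2*v) dv
Combining and collecting du, dv coefficients:
  coeff of du: 24*u^3 - 18*u^2*v + 12*u*v^2 + 4*u + 3*v^3
  coeff of dv: 6*u^3 + 12*u^2*v - 9*u*v^2 + 6*v^3 + 2*v
F^* omega = (24*u^3 - 18*u^2*v + 12*u*v^2 + 4*u + 3*v^3) du + (6*u^3 + 12*u^2*v - 9*u*v^2 + 6*v^3 + 2*v) dv.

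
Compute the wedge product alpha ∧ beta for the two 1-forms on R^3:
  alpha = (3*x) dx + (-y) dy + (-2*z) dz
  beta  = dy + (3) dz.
alpha ∧ beta = (3*x) dx ∧ dy + (9*x) dx ∧ dz + (-3*y + 2*z) dy ∧ dz

Distribute the wedge, using dx_i ∧ dx_j = -dx_j ∧ dx_i and dx_i ∧ dx_i = 0. For each pair (i, j) with i < j, the coefficient of dx_i ∧ dx_j in alpha ∧ beta is (alpha_i * beta_j - alpha_j * beta_i). Collecting: alpha ∧ beta = (3*x) dx ∧ dy + (9*x) dx ∧ dz + (-3*y + 2*z) dy ∧ dz.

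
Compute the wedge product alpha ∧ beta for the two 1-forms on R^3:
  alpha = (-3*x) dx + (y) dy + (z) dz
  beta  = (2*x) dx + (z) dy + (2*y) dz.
alpha ∧ beta = (-x*(2*y + 3*z)) dx ∧ dy + (-2*x*(3*y + z)) dx ∧ dz + (2*y^2 - z^2) dy ∧ dz

Distribute the wedge, using dx_i ∧ dx_j = -dx_j ∧ dx_i and dx_i ∧ dx_i = 0. For each pair (i, j) with i < j, the coefficient of dx_i ∧ dx_j in alpha ∧ beta is (alpha_i * beta_j - alpha_j * beta_i). Collecting: alpha ∧ beta = (-x*(2*y + 3*z)) dx ∧ dy + (-2*x*(3*y + z)) dx ∧ dz + (2*y^2 - z^2) dy ∧ dz.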